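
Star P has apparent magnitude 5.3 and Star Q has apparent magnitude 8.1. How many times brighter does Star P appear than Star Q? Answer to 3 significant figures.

Magnitude difference = -2.8
Flux ratio = 10^(−0.4 Δm) = 10^(−0.4 × -2.8) = 10^1.120 = 13.18

13.2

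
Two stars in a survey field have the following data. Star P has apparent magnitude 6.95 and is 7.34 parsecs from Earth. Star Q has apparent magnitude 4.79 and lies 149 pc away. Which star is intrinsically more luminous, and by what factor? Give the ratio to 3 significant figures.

Star P: M = m − 5 log₁₀ d + 5 = 6.95 − 5·0.8657 + 5 = 7.622
Star Q: M = m − 5 log₁₀ d + 5 = 4.79 − 5·2.1732 + 5 = -1.076
ΔM = M_P − M_Q = 7.622 − (-1.076) = 8.697; smaller M is more luminous → Star Q.
L ratio = 10^(0.4 |ΔM|) = 10^3.479 = 3013

Star Q is more luminous, by a factor of 3010.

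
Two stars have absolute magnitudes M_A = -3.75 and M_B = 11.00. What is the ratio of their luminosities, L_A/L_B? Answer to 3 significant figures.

ΔM = M_A − M_B = -14.75
L_A/L_B = 10^(−0.4 ΔM) = 10^5.900 = 794300

L_A/L_B ≈ 794000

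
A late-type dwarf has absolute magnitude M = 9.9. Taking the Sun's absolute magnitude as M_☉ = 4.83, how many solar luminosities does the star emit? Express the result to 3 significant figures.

M − M_☉ = 9.9 − 4.83 = 5.070
L/L_☉ = 10^(−0.4 (M − M_☉)) = 10^-2.028 = 9.376×10^-3

L/L_☉ ≈ 9.38×10^-3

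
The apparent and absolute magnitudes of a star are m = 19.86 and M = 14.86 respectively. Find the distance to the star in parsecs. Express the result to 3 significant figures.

Distance modulus: m − M = 19.86 − (14.86) = 5.000
m − M = 5 log₁₀ d − 5
log₁₀ d = (m − M)/5 + 1 = 2.0000
d = 10^2.0000 = 100.0 pc

d ≈ 100 pc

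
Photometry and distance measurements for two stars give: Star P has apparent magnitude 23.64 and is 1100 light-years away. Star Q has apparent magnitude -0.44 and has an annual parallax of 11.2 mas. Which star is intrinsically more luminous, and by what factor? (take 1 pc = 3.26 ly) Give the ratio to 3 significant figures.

Star Q is more luminous, by a factor of 3.00×10^8.

Star P: d = 1100 ly / 3.26 = 337.4 pc
Star P: M = m − 5 log₁₀ d + 5 = 23.64 − 5·2.5282 + 5 = 15.999
Star Q: p = 11.2 mas = 0.0112″ → d = 1/p = 89.29 pc
Star Q: M = m − 5 log₁₀ d + 5 = -0.44 − 5·1.9508 + 5 = -5.194
ΔM = M_P − M_Q = 15.999 − (-5.194) = 21.193; smaller M is more luminous → Star Q.
L ratio = 10^(0.4 |ΔM|) = 10^8.477 = 3.001×10^8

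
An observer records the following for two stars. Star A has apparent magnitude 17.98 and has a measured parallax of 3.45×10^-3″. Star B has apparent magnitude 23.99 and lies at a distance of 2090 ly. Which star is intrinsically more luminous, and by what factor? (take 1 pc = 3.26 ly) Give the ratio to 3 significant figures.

Star A: d = 1/p = 1/3.45×10^-3″ = 289.9 pc
Star A: M = m − 5 log₁₀ d + 5 = 17.98 − 5·2.4622 + 5 = 10.669
Star B: d = 2090 ly / 3.26 = 641.1 pc
Star B: M = m − 5 log₁₀ d + 5 = 23.99 − 5·2.8069 + 5 = 14.955
ΔM = M_A − M_B = 10.669 − (14.955) = -4.286; smaller M is more luminous → Star A.
L ratio = 10^(0.4 |ΔM|) = 10^1.715 = 51.82

Star A is more luminous, by a factor of 51.8.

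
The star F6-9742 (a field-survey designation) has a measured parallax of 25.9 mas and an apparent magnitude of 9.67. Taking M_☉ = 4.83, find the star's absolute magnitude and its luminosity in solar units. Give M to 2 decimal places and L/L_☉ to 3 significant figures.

M ≈ 6.74; L/L_☉ ≈ 0.173

d = 1/p = 1000/25.9 mas = 38.61 pc
M = m − 5 log₁₀ d + 5 = 9.67 − 5·1.5867 + 5 = 6.736
M − M_☉ = 6.736 − 4.83 = 1.906
L/L_☉ = 10^(−0.4 × 1.906) = 0.1727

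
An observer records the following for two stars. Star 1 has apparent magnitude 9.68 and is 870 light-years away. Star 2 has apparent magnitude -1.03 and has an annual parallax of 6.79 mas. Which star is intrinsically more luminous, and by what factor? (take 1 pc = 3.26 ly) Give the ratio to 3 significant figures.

Star 1: d = 870 ly / 3.26 = 266.9 pc
Star 1: M = m − 5 log₁₀ d + 5 = 9.68 − 5·2.4263 + 5 = 2.548
Star 2: p = 6.79 mas = 6.79×10^-3″ → d = 1/p = 147.3 pc
Star 2: M = m − 5 log₁₀ d + 5 = -1.03 − 5·2.1681 + 5 = -6.871
ΔM = M_1 − M_2 = 2.548 − (-6.871) = 9.419; smaller M is more luminous → Star 2.
L ratio = 10^(0.4 |ΔM|) = 10^3.768 = 5857

Star 2 is more luminous, by a factor of 5860.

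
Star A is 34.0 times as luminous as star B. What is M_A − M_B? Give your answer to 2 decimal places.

M_A − M_B ≈ -3.83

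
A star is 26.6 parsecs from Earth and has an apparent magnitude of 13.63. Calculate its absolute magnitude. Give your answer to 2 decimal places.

5 log₁₀(d/10 pc) = 5 log₁₀(26.60) − 5 = 2.124
M = m − 5 log₁₀(d/10) = 13.63 − 2.124 = 11.506

M ≈ 11.51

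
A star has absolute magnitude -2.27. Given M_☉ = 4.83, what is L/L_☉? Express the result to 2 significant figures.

M − M_☉ = -2.27 − 4.83 = -7.100
L/L_☉ = 10^(−0.4 (M − M_☉)) = 10^2.840 = 691.8

L/L_☉ ≈ 690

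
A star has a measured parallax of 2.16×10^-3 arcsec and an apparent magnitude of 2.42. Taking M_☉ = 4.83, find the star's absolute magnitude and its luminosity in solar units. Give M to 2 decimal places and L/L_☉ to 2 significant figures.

M ≈ -5.91; L/L_☉ ≈ 20000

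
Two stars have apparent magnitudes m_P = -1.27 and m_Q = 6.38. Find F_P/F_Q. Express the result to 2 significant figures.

Δm = -1.27 − (6.38) = -7.65
Flux ratio = 10^(−0.4 Δm) = 10^(−0.4 × -7.65) = 10^3.060 = 1148

F_P/F_Q ≈ 1100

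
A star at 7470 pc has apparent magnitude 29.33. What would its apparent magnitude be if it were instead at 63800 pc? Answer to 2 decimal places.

Flux ∝ 1/d², so Δm = 5 log₁₀(d₂/d₁) = 5 log₁₀(63800/7470) = 4.658
m₂ = m₁ + Δm = 29.33 + (4.658) = 33.988

m ≈ 33.99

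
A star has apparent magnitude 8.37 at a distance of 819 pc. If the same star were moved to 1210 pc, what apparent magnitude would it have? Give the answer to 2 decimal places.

Flux ∝ 1/d², so Δm = 5 log₁₀(d₂/d₁) = 5 log₁₀(1210/819) = 0.848
m₂ = m₁ + Δm = 8.37 + (0.848) = 9.218

m ≈ 9.22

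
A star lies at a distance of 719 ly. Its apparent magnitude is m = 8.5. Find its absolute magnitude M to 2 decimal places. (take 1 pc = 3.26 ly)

d = 719 ly / 3.26 = 220.6 pc
5 log₁₀(d/10 pc) = 5 log₁₀(220.6) − 5 = 6.718
M = m − 5 log₁₀(d/10) = 8.5 − 6.718 = 1.782

M ≈ 1.78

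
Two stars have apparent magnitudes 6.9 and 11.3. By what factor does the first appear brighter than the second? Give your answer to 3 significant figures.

Magnitude difference = -4.4
Flux ratio = 10^(−0.4 Δm) = 10^(−0.4 × -4.4) = 10^1.760 = 57.54

57.5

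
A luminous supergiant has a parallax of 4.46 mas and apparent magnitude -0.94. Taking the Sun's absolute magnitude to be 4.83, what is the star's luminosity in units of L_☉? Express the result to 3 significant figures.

d = 1/p = 1000/4.46 mas = 224.2 pc
M = m − 5 log₁₀ d + 5 = -0.94 − 5·2.3507 + 5 = -7.693
M − M_☉ = -7.693 − 4.83 = -12.523
L/L_☉ = 10^(−0.4 × -12.523) = 102200

L/L_☉ ≈ 102000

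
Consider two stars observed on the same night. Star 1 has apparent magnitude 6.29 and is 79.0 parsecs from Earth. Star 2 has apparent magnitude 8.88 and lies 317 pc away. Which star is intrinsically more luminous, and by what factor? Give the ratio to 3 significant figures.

Star 2 is more luminous, by a factor of 1.48.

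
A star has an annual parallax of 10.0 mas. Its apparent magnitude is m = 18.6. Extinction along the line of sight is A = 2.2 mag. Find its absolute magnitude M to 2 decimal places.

p = 10.0 mas = 0.0100″ → d = 1/p = 100.0 pc
5 log₁₀(d/10 pc) = 5 log₁₀(100.0) − 5 = 5.000
M = m − 5 log₁₀(d/10) − A = 18.6 − 5.000 − 2.2 = 11.400

M ≈ 11.40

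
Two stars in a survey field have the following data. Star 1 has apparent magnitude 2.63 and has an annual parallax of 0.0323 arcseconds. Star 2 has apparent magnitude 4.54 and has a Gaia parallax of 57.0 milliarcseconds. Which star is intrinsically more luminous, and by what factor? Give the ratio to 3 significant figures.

Star 1: d = 1/p = 1/0.0323″ = 30.96 pc
Star 1: M = m − 5 log₁₀ d + 5 = 2.63 − 5·1.4908 + 5 = 0.176
Star 2: p = 57.0 mas = 0.0570″ → d = 1/p = 17.54 pc
Star 2: M = m − 5 log₁₀ d + 5 = 4.54 − 5·1.2441 + 5 = 3.319
ΔM = M_1 − M_2 = 0.176 − (3.319) = -3.143; smaller M is more luminous → Star 1.
L ratio = 10^(0.4 |ΔM|) = 10^1.257 = 18.09

Star 1 is more luminous, by a factor of 18.1.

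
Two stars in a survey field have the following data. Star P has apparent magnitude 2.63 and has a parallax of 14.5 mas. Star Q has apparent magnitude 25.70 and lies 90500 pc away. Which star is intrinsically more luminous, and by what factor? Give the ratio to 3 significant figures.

Star P is more luminous, by a factor of 982.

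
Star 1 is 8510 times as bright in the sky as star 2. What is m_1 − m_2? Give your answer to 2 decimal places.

Pogson: Δm = −2.5 log₁₀(ratio) = −2.5 log₁₀(8510) = −2.5 × 3.9299 = -9.825
Star 1 is brighter, so it has the smaller magnitude: the difference is negative.

m_1 − m_2 ≈ -9.82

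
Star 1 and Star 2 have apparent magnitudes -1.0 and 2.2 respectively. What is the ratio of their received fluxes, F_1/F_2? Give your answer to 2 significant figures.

F_1/F_2 ≈ 19

Δm = -1.0 − (2.2) = -3.2
Flux ratio = 10^(−0.4 Δm) = 10^(−0.4 × -3.2) = 10^1.280 = 19.05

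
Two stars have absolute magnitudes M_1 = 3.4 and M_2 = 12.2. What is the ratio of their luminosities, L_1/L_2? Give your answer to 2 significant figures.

L_1/L_2 ≈ 3300

ΔM = M_1 − M_2 = -8.8
L_1/L_2 = 10^(−0.4 ΔM) = 10^3.520 = 3311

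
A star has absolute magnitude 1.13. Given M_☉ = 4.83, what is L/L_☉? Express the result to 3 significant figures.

M − M_☉ = 1.13 − 4.83 = -3.700
L/L_☉ = 10^(−0.4 (M − M_☉)) = 10^1.480 = 30.20

L/L_☉ ≈ 30.2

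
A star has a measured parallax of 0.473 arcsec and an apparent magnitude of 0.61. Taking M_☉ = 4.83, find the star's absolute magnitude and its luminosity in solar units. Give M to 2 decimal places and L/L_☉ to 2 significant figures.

M ≈ 3.98; L/L_☉ ≈ 2.2

d = 1/p = 1/0.473″ = 2.114 pc
M = m − 5 log₁₀ d + 5 = 0.61 − 5·0.3251 + 5 = 3.984
M − M_☉ = 3.984 − 4.83 = -0.846
L/L_☉ = 10^(−0.4 × -0.846) = 2.179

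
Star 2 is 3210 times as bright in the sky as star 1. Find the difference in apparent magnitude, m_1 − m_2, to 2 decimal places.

m_1 − m_2 ≈ 8.77

Pogson: Δm = −2.5 log₁₀(ratio) = −2.5 log₁₀(3210) = −2.5 × 3.5065 = -8.766
Star 2 is brighter so has the smaller magnitude: m_1 − m_2 is positive.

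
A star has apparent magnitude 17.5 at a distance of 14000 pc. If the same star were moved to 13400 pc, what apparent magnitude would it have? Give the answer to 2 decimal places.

m ≈ 17.40

Flux ∝ 1/d², so Δm = 5 log₁₀(d₂/d₁) = 5 log₁₀(13400/14000) = -0.095
m₂ = m₁ + Δm = 17.5 + (-0.095) = 17.405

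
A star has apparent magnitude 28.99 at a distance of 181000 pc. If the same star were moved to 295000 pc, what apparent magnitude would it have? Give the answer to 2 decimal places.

m ≈ 30.05

Flux ∝ 1/d², so Δm = 5 log₁₀(d₂/d₁) = 5 log₁₀(295000/181000) = 1.061
m₂ = m₁ + Δm = 28.99 + (1.061) = 30.051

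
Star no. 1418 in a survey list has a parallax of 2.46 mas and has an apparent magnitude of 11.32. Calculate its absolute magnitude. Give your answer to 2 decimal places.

p = 2.46 mas = 2.46×10^-3″ → d = 1/p = 406.5 pc
5 log₁₀(d/10 pc) = 5 log₁₀(406.5) − 5 = 8.045
M = m − 5 log₁₀(d/10) = 11.32 − 8.045 = 3.275

M ≈ 3.27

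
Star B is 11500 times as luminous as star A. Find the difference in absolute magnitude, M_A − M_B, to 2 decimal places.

Pogson: ΔM = −2.5 log₁₀(ratio) = −2.5 log₁₀(11500) = −2.5 × 4.0607 = -10.152
Star B is brighter so has the smaller magnitude: M_A − M_B is positive.

M_A − M_B ≈ 10.15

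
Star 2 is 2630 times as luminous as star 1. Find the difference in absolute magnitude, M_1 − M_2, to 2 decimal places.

M_1 − M_2 ≈ 8.55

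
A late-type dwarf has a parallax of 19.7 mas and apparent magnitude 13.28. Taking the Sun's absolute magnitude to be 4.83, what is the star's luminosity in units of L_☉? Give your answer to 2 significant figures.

L/L_☉ ≈ 0.011

d = 1/p = 1000/19.7 mas = 50.76 pc
M = m − 5 log₁₀ d + 5 = 13.28 − 5·1.7055 + 5 = 9.752
M − M_☉ = 9.752 − 4.83 = 4.922
L/L_☉ = 10^(−0.4 × 4.922) = 0.01074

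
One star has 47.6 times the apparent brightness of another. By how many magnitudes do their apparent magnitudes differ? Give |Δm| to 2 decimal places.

Pogson: Δm = −2.5 log₁₀(ratio) = −2.5 log₁₀(47.6) = −2.5 × 1.6776 = -4.194

|Δm| ≈ 4.19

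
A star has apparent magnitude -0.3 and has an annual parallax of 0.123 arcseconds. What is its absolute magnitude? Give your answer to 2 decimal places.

d = 1/p = 1/0.123″ = 8.130 pc
5 log₁₀(d/10 pc) = 5 log₁₀(8.130) − 5 = -0.450
M = m − 5 log₁₀(d/10) = -0.3 + 0.450 = 0.150

M ≈ 0.15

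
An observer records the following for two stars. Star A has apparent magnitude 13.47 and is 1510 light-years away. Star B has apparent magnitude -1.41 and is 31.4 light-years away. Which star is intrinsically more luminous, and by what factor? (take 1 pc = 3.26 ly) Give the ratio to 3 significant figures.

Star B is more luminous, by a factor of 387.

Star A: d = 1510 ly / 3.26 = 463.2 pc
Star A: M = m − 5 log₁₀ d + 5 = 13.47 − 5·2.6658 + 5 = 5.141
Star B: d = 31.4 ly / 3.26 = 9.632 pc
Star B: M = m − 5 log₁₀ d + 5 = -1.41 − 5·0.9837 + 5 = -1.329
ΔM = M_A − M_B = 5.141 − (-1.329) = 6.470; smaller M is more luminous → Star B.
L ratio = 10^(0.4 |ΔM|) = 10^2.588 = 387.2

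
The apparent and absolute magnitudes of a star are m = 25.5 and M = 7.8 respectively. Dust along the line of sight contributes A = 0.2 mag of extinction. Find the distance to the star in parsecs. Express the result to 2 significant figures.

m − M = 5 log₁₀(d/10 pc) + A  ⇒  25.5 − (7.8) − 0.2 = 5 log₁₀(d/10)
17.500 = 5 log₁₀(d/10)
log₁₀ d = (m − M − A)/5 + 1 = 4.5000
d = 10^4.5000 = 31620 pc

d ≈ 32000 pc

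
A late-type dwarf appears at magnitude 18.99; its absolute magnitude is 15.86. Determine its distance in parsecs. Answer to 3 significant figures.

d ≈ 42.3 pc

Distance modulus: m − M = 18.99 − (15.86) = 3.130
m − M = 5 log₁₀ d − 5
log₁₀ d = (m − M)/5 + 1 = 1.6260
d = 10^1.6260 = 42.27 pc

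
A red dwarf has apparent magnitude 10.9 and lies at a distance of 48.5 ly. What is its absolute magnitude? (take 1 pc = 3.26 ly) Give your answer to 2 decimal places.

M ≈ 10.04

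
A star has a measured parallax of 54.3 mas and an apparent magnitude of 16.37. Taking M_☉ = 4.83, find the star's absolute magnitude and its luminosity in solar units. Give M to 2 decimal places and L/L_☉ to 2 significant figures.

d = 1/p = 1000/54.3 mas = 18.42 pc
M = m − 5 log₁₀ d + 5 = 16.37 − 5·1.2652 + 5 = 15.044
M − M_☉ = 15.044 − 4.83 = 10.214
L/L_☉ = 10^(−0.4 × 10.214) = 8.211×10^-5

M ≈ 15.04; L/L_☉ ≈ 8.2×10^-5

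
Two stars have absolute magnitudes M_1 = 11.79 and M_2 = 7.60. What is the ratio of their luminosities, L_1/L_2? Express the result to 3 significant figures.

L_1/L_2 ≈ 0.0211

ΔM = M_1 − M_2 = 4.19
L_1/L_2 = 10^(−0.4 ΔM) = 10^-1.676 = 0.02109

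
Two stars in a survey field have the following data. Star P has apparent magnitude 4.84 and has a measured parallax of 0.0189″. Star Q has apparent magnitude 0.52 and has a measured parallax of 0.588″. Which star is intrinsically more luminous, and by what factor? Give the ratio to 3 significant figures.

Star P: d = 1/p = 1/0.0189″ = 52.91 pc
Star P: M = m − 5 log₁₀ d + 5 = 4.84 − 5·1.7235 + 5 = 1.222
Star Q: d = 1/p = 1/0.588″ = 1.701 pc
Star Q: M = m − 5 log₁₀ d + 5 = 0.52 − 5·0.2306 + 5 = 4.367
ΔM = M_P − M_Q = 1.222 − (4.367) = -3.145; smaller M is more luminous → Star P.
L ratio = 10^(0.4 |ΔM|) = 10^1.258 = 18.11

Star P is more luminous, by a factor of 18.1.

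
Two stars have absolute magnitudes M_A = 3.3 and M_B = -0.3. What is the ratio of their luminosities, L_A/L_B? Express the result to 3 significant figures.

ΔM = M_A − M_B = 3.6
L_A/L_B = 10^(−0.4 ΔM) = 10^-1.440 = 0.03631

L_A/L_B ≈ 0.0363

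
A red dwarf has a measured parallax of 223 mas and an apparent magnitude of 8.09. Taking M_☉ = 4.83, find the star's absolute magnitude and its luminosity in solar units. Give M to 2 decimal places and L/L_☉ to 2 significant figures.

d = 1/p = 1000/223 mas = 4.484 pc
M = m − 5 log₁₀ d + 5 = 8.09 − 5·0.6517 + 5 = 9.832
M − M_☉ = 9.832 − 4.83 = 5.002
L/L_☉ = 10^(−0.4 × 5.002) = 9.986×10^-3

M ≈ 9.83; L/L_☉ ≈ 0.010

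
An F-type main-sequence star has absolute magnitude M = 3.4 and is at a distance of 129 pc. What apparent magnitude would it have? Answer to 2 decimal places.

m ≈ 8.95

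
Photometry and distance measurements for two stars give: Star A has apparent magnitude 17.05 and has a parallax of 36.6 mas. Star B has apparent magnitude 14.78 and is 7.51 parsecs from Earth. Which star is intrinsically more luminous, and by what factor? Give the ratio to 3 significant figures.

Star A: p = 36.6 mas = 0.0366″ → d = 1/p = 27.32 pc
Star A: M = m − 5 log₁₀ d + 5 = 17.05 − 5·1.4365 + 5 = 14.867
Star B: M = m − 5 log₁₀ d + 5 = 14.78 − 5·0.8756 + 5 = 15.402
ΔM = M_A − M_B = 14.867 − (15.402) = -0.534; smaller M is more luminous → Star A.
L ratio = 10^(0.4 |ΔM|) = 10^0.214 = 1.636

Star A is more luminous, by a factor of 1.64.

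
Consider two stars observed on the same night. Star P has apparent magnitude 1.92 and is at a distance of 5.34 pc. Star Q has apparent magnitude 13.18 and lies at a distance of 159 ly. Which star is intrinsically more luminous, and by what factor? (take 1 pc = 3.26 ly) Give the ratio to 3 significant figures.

Star P is more luminous, by a factor of 383.

Star P: M = m − 5 log₁₀ d + 5 = 1.92 − 5·0.7275 + 5 = 3.282
Star Q: d = 159 ly / 3.26 = 48.77 pc
Star Q: M = m − 5 log₁₀ d + 5 = 13.18 − 5·1.6882 + 5 = 9.739
ΔM = M_P − M_Q = 3.282 − (9.739) = -6.457; smaller M is more luminous → Star P.
L ratio = 10^(0.4 |ΔM|) = 10^2.583 = 382.6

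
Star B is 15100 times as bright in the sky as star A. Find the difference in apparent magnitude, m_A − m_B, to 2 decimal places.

m_A − m_B ≈ 10.45

Pogson: Δm = −2.5 log₁₀(ratio) = −2.5 log₁₀(15100) = −2.5 × 4.1790 = -10.447
Star B is brighter so has the smaller magnitude: m_A − m_B is positive.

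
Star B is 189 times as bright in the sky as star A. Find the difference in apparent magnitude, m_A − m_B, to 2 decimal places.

m_A − m_B ≈ 5.69

Pogson: Δm = −2.5 log₁₀(ratio) = −2.5 log₁₀(189) = −2.5 × 2.2765 = -5.691
Star B is brighter so has the smaller magnitude: m_A − m_B is positive.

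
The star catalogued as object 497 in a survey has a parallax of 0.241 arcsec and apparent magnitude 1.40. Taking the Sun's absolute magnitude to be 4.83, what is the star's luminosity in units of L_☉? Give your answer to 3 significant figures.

L/L_☉ ≈ 4.05

d = 1/p = 1/0.241″ = 4.149 pc
M = m − 5 log₁₀ d + 5 = 1.40 − 5·0.6180 + 5 = 3.310
M − M_☉ = 3.310 − 4.83 = -1.520
L/L_☉ = 10^(−0.4 × -1.520) = 4.055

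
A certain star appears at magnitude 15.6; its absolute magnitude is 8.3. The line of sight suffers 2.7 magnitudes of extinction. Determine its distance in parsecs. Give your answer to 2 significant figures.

d ≈ 83 pc

m − M = 5 log₁₀(d/10 pc) + A  ⇒  15.6 − (8.3) − 2.7 = 5 log₁₀(d/10)
4.600 = 5 log₁₀(d/10)
log₁₀ d = (m − M − A)/5 + 1 = 1.9200
d = 10^1.9200 = 83.18 pc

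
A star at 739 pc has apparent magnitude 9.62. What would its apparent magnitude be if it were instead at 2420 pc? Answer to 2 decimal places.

Flux ∝ 1/d², so Δm = 5 log₁₀(d₂/d₁) = 5 log₁₀(2420/739) = 2.576
m₂ = m₁ + Δm = 9.62 + (2.576) = 12.196

m ≈ 12.20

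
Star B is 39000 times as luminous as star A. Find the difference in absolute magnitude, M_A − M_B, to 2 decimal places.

M_A − M_B ≈ 11.48

Pogson: ΔM = −2.5 log₁₀(ratio) = −2.5 log₁₀(39000) = −2.5 × 4.5911 = -11.478
Star B is brighter so has the smaller magnitude: M_A − M_B is positive.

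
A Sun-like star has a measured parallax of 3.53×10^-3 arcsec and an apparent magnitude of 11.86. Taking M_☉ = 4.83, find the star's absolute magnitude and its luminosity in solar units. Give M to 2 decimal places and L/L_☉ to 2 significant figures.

M ≈ 4.60; L/L_☉ ≈ 1.2

d = 1/p = 1/3.53×10^-3″ = 283.3 pc
M = m − 5 log₁₀ d + 5 = 11.86 − 5·2.4522 + 5 = 4.599
M − M_☉ = 4.599 − 4.83 = -0.231
L/L_☉ = 10^(−0.4 × -0.231) = 1.237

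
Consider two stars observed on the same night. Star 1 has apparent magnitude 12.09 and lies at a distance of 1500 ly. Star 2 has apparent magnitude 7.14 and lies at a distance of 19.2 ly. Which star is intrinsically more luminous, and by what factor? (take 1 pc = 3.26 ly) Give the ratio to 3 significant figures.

Star 1: d = 1500 ly / 3.26 = 460.1 pc
Star 1: M = m − 5 log₁₀ d + 5 = 12.09 − 5·2.6629 + 5 = 3.776
Star 2: d = 19.2 ly / 3.26 = 5.890 pc
Star 2: M = m − 5 log₁₀ d + 5 = 7.14 − 5·0.7701 + 5 = 8.290
ΔM = M_1 − M_2 = 3.776 − (8.290) = -4.514; smaller M is more luminous → Star 1.
L ratio = 10^(0.4 |ΔM|) = 10^1.806 = 63.91

Star 1 is more luminous, by a factor of 63.9.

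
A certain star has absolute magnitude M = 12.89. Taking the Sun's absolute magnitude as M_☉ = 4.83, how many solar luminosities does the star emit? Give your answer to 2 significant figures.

L/L_☉ ≈ 6.0×10^-4

M − M_☉ = 12.89 − 4.83 = 8.060
L/L_☉ = 10^(−0.4 (M − M_☉)) = 10^-3.224 = 5.970×10^-4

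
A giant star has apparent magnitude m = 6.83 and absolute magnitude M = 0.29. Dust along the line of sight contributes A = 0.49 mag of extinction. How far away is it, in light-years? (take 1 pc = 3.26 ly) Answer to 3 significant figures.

m − M = 5 log₁₀(d/10 pc) + A  ⇒  6.83 − (0.29) − 0.49 = 5 log₁₀(d/10)
6.050 = 5 log₁₀(d/10)
log₁₀ d = (m − M − A)/5 + 1 = 2.2100
d = 10^2.2100 = 162.2 pc
= 528.7 ly

d ≈ 529 ly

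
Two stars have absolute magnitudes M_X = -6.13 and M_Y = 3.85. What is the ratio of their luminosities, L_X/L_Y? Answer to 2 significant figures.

L_X/L_Y ≈ 9800

ΔM = M_X − M_Y = -9.98
L_X/L_Y = 10^(−0.4 ΔM) = 10^3.992 = 9817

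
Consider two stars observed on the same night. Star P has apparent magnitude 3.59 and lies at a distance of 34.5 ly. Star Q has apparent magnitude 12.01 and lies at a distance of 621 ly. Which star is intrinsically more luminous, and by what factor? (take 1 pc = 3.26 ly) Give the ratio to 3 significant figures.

Star P: d = 34.5 ly / 3.26 = 10.58 pc
Star P: M = m − 5 log₁₀ d + 5 = 3.59 − 5·1.0246 + 5 = 3.467
Star Q: d = 621 ly / 3.26 = 190.5 pc
Star Q: M = m − 5 log₁₀ d + 5 = 12.01 − 5·2.2799 + 5 = 5.611
ΔM = M_P − M_Q = 3.467 − (5.611) = -2.144; smaller M is more luminous → Star P.
L ratio = 10^(0.4 |ΔM|) = 10^0.857 = 7.202

Star P is more luminous, by a factor of 7.20.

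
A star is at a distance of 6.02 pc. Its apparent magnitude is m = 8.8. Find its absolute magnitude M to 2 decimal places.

M ≈ 9.90

5 log₁₀(d/10 pc) = 5 log₁₀(6.020) − 5 = -1.102
M = m − 5 log₁₀(d/10) = 8.8 + 1.102 = 9.902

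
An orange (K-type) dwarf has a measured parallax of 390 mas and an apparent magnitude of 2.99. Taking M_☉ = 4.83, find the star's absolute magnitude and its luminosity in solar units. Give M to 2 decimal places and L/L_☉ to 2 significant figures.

d = 1/p = 1000/390 mas = 2.564 pc
M = m − 5 log₁₀ d + 5 = 2.99 − 5·0.4089 + 5 = 5.945
M − M_☉ = 5.945 − 4.83 = 1.115
L/L_☉ = 10^(−0.4 × 1.115) = 0.3580

M ≈ 5.95; L/L_☉ ≈ 0.36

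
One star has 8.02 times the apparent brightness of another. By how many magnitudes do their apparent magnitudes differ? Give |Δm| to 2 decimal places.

Pogson: Δm = −2.5 log₁₀(ratio) = −2.5 log₁₀(8.02) = −2.5 × 0.9042 = -2.260

|Δm| ≈ 2.26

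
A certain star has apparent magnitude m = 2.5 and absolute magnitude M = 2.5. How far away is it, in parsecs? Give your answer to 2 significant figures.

Distance modulus: m − M = 2.5 − (2.5) = 0.000
m − M = 5 log₁₀ d − 5
log₁₀ d = (m − M)/5 + 1 = 1.0000
d = 10^1.0000 = 10.00 pc

d ≈ 10 pc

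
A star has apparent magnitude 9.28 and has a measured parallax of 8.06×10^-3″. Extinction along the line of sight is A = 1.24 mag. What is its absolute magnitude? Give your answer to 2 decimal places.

M ≈ 2.57

d = 1/p = 1/8.06×10^-3″ = 124.1 pc
5 log₁₀(d/10 pc) = 5 log₁₀(124.1) − 5 = 5.468
M = m − 5 log₁₀(d/10) − A = 9.28 − 5.468 − 1.24 = 2.572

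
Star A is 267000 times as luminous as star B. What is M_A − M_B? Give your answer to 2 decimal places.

M_A − M_B ≈ -13.57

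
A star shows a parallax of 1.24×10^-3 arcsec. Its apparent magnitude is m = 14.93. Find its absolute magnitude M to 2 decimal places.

d = 1/p = 1/1.24×10^-3″ = 806.5 pc
5 log₁₀(d/10 pc) = 5 log₁₀(806.5) − 5 = 9.533
M = m − 5 log₁₀(d/10) = 14.93 − 9.533 = 5.397

M ≈ 5.40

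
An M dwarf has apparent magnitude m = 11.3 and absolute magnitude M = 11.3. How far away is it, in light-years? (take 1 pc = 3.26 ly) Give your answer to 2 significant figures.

d ≈ 33 ly

Distance modulus: m − M = 11.3 − (11.3) = 0.000
m − M = 5 log₁₀ d − 5
log₁₀ d = (m − M)/5 + 1 = 1.0000
d = 10^1.0000 = 10.00 pc
= 32.60 ly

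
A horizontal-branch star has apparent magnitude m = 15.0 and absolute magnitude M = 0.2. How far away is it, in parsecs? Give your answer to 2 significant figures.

d ≈ 9100 pc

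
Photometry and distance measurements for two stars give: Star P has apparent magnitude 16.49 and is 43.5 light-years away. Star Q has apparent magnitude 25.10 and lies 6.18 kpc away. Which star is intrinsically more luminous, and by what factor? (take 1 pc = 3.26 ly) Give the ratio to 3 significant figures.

Star Q is more luminous, by a factor of 77.2.

Star P: d = 43.5 ly / 3.26 = 13.34 pc
Star P: M = m − 5 log₁₀ d + 5 = 16.49 − 5·1.1253 + 5 = 15.864
Star Q: d = 6.18 kpc = 6180 pc
Star Q: M = m − 5 log₁₀ d + 5 = 25.10 − 5·3.7910 + 5 = 11.145
ΔM = M_P − M_Q = 15.864 − (11.145) = 4.719; smaller M is more luminous → Star Q.
L ratio = 10^(0.4 |ΔM|) = 10^1.887 = 77.17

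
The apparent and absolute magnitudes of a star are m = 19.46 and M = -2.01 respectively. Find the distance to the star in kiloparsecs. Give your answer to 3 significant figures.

d ≈ 197 kpc

μ = m − M = 21.470
m − M = 5 log₁₀ d − 5
log₁₀ d = (m − M)/5 + 1 = 5.2940
d = 10^5.2940 = 196800 pc
= 196.8 kpc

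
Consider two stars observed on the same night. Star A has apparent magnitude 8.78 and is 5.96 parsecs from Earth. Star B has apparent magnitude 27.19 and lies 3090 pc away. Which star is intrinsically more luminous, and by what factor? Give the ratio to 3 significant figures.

Star A is more luminous, by a factor of 86.0.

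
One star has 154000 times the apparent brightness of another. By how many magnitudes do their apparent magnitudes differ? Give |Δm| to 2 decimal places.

|Δm| ≈ 12.97

Pogson: Δm = −2.5 log₁₀(ratio) = −2.5 log₁₀(154000) = −2.5 × 5.1875 = -12.969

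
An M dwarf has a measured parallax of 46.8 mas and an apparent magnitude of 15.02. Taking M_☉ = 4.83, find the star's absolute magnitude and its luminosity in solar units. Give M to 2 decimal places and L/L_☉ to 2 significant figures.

d = 1/p = 1000/46.8 mas = 21.37 pc
M = m − 5 log₁₀ d + 5 = 15.02 − 5·1.3298 + 5 = 13.371
M − M_☉ = 13.371 − 4.83 = 8.541
L/L_☉ = 10^(−0.4 × 8.541) = 3.833×10^-4

M ≈ 13.37; L/L_☉ ≈ 3.8×10^-4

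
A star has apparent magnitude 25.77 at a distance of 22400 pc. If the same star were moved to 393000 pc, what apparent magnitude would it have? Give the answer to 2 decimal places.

Flux ∝ 1/d², so Δm = 5 log₁₀(d₂/d₁) = 5 log₁₀(393000/22400) = 6.221
m₂ = m₁ + Δm = 25.77 + (6.221) = 31.991

m ≈ 31.99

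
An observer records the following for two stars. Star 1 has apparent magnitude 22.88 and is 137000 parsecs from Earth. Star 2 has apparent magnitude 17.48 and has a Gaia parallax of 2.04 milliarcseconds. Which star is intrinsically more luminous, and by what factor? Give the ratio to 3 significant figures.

Star 1: M = m − 5 log₁₀ d + 5 = 22.88 − 5·5.1367 + 5 = 2.196
Star 2: p = 2.04 mas = 2.04×10^-3″ → d = 1/p = 490.2 pc
Star 2: M = m − 5 log₁₀ d + 5 = 17.48 − 5·2.6904 + 5 = 9.028
ΔM = M_1 − M_2 = 2.196 − (9.028) = -6.832; smaller M is more luminous → Star 1.
L ratio = 10^(0.4 |ΔM|) = 10^2.733 = 540.4

Star 1 is more luminous, by a factor of 540.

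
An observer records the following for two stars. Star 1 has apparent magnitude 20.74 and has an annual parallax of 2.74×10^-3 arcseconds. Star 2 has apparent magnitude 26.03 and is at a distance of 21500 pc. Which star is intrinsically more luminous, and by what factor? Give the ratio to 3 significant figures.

Star 1: d = 1/p = 1/2.74×10^-3″ = 365.0 pc
Star 1: M = m − 5 log₁₀ d + 5 = 20.74 − 5·2.5622 + 5 = 12.929
Star 2: M = m − 5 log₁₀ d + 5 = 26.03 − 5·4.3324 + 5 = 9.368
ΔM = M_1 − M_2 = 12.929 − (9.368) = 3.561; smaller M is more luminous → Star 2.
L ratio = 10^(0.4 |ΔM|) = 10^1.424 = 26.57

Star 2 is more luminous, by a factor of 26.6.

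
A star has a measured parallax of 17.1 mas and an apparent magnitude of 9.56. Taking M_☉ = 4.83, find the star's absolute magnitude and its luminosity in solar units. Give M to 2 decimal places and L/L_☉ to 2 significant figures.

M ≈ 5.72; L/L_☉ ≈ 0.44

d = 1/p = 1000/17.1 mas = 58.48 pc
M = m − 5 log₁₀ d + 5 = 9.56 − 5·1.7670 + 5 = 5.725
M − M_☉ = 5.725 − 4.83 = 0.895
L/L_☉ = 10^(−0.4 × 0.895) = 0.4385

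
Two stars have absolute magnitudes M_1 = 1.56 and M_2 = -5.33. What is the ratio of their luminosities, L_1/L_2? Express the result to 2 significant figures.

L_1/L_2 ≈ 1.8×10^-3

ΔM = M_1 − M_2 = 6.89
L_1/L_2 = 10^(−0.4 ΔM) = 10^-2.756 = 1.754×10^-3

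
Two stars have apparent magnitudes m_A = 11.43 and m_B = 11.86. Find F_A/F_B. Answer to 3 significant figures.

F_A/F_B ≈ 1.49

Magnitude difference = -0.43
Flux ratio = 10^(−0.4 Δm) = 10^(−0.4 × -0.43) = 10^0.172 = 1.486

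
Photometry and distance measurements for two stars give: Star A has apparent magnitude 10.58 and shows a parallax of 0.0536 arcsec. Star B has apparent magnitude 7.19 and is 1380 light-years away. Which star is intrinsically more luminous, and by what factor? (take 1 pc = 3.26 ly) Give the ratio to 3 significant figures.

Star A: d = 1/p = 1/0.0536″ = 18.66 pc
Star A: M = m − 5 log₁₀ d + 5 = 10.58 − 5·1.2708 + 5 = 9.226
Star B: d = 1380 ly / 3.26 = 423.3 pc
Star B: M = m − 5 log₁₀ d + 5 = 7.19 − 5·2.6267 + 5 = -0.943
ΔM = M_A − M_B = 9.226 − (-0.943) = 10.169; smaller M is more luminous → Star B.
L ratio = 10^(0.4 |ΔM|) = 10^4.068 = 11690

Star B is more luminous, by a factor of 11700.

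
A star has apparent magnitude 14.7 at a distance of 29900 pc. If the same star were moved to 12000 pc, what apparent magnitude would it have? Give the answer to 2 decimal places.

Flux ∝ 1/d², so Δm = 5 log₁₀(d₂/d₁) = 5 log₁₀(12000/29900) = -1.982
m₂ = m₁ + Δm = 14.7 + (-1.982) = 12.718

m ≈ 12.72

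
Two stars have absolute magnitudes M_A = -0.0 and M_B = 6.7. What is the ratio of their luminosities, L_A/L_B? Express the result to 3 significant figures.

ΔM = M_A − M_B = -6.7
L_A/L_B = 10^(−0.4 ΔM) = 10^2.680 = 478.6

L_A/L_B ≈ 479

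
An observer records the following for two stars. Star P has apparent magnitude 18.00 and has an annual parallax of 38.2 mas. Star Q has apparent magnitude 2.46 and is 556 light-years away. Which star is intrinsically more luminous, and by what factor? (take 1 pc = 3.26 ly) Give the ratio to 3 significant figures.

Star Q is more luminous, by a factor of 6.98×10^7.

Star P: p = 38.2 mas = 0.0382″ → d = 1/p = 26.18 pc
Star P: M = m − 5 log₁₀ d + 5 = 18.00 − 5·1.4179 + 5 = 15.910
Star Q: d = 556 ly / 3.26 = 170.6 pc
Star Q: M = m − 5 log₁₀ d + 5 = 2.46 − 5·2.2319 + 5 = -3.699
ΔM = M_P − M_Q = 15.910 − (-3.699) = 19.610; smaller M is more luminous → Star Q.
L ratio = 10^(0.4 |ΔM|) = 10^7.844 = 6.980×10^7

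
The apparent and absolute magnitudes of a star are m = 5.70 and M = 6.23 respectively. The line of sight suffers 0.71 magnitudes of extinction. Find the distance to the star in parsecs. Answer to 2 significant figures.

m − M = 5 log₁₀(d/10 pc) + A  ⇒  5.70 − (6.23) − 0.71 = 5 log₁₀(d/10)
-1.240 = 5 log₁₀(d/10)
log₁₀ d = (m − M − A)/5 + 1 = 0.7520
d = 10^0.7520 = 5.649 pc

d ≈ 5.6 pc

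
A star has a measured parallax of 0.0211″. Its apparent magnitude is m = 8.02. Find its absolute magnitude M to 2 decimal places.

M ≈ 4.64

d = 1/p = 1/0.0211″ = 47.39 pc
5 log₁₀(d/10 pc) = 5 log₁₀(47.39) − 5 = 3.379
M = m − 5 log₁₀(d/10) = 8.02 − 3.379 = 4.641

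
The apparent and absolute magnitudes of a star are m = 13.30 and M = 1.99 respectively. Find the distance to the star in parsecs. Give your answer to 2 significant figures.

Distance modulus: m − M = 13.30 − (1.99) = 11.310
m − M = 5 log₁₀ d − 5
log₁₀ d = (m − M)/5 + 1 = 3.2620
d = 10^3.2620 = 1828 pc

d ≈ 1800 pc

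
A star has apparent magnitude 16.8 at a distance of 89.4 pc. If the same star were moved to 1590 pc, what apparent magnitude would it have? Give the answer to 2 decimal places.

Flux ∝ 1/d², so Δm = 5 log₁₀(d₂/d₁) = 5 log₁₀(1590/89.4) = 6.250
m₂ = m₁ + Δm = 16.8 + (6.250) = 23.050

m ≈ 23.05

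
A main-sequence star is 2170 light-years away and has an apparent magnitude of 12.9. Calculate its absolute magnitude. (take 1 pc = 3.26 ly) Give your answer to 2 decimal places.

M ≈ 3.78

d = 2170 ly / 3.26 = 665.6 pc
5 log₁₀(d/10 pc) = 5 log₁₀(665.6) − 5 = 9.116
M = m − 5 log₁₀(d/10) = 12.9 − 9.116 = 3.784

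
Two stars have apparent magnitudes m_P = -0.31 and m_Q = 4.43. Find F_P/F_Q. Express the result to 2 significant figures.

F_P/F_Q ≈ 79

Magnitude difference = -4.74
Flux ratio = 10^(−0.4 Δm) = 10^(−0.4 × -4.74) = 10^1.896 = 78.70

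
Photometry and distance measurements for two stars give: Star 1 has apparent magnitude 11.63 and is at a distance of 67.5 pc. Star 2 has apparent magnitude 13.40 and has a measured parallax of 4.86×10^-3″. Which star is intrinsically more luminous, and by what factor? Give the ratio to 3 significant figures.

Star 1: M = m − 5 log₁₀ d + 5 = 11.63 − 5·1.8293 + 5 = 7.483
Star 2: d = 1/p = 1/4.86×10^-3″ = 205.8 pc
Star 2: M = m − 5 log₁₀ d + 5 = 13.40 − 5·2.3134 + 5 = 6.833
ΔM = M_1 − M_2 = 7.483 − (6.833) = 0.650; smaller M is more luminous → Star 2.
L ratio = 10^(0.4 |ΔM|) = 10^0.260 = 1.820

Star 2 is more luminous, by a factor of 1.82.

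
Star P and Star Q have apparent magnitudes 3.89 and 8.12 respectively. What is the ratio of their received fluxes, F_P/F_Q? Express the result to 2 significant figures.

F_P/F_Q ≈ 49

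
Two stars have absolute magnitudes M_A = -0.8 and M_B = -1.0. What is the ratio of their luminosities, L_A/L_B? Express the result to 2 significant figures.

ΔM = M_A − M_B = 0.2
L_A/L_B = 10^(−0.4 ΔM) = 10^-0.080 = 0.8318

L_A/L_B ≈ 0.83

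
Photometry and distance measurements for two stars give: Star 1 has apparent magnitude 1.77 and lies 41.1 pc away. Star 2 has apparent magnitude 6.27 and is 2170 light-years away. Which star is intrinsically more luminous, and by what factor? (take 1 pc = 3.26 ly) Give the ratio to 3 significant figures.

Star 2 is more luminous, by a factor of 4.16.

Star 1: M = m − 5 log₁₀ d + 5 = 1.77 − 5·1.6138 + 5 = -1.299
Star 2: d = 2170 ly / 3.26 = 665.6 pc
Star 2: M = m − 5 log₁₀ d + 5 = 6.27 − 5·2.8232 + 5 = -2.846
ΔM = M_1 − M_2 = -1.299 − (-2.846) = 1.547; smaller M is more luminous → Star 2.
L ratio = 10^(0.4 |ΔM|) = 10^0.619 = 4.157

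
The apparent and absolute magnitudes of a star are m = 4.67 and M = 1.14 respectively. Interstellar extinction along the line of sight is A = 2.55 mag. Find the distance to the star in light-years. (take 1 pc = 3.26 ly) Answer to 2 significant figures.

d ≈ 51 ly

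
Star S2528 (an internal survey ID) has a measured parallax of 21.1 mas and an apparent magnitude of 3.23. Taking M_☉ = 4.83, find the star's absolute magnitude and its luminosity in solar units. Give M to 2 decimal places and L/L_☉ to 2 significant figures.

M ≈ -0.15; L/L_☉ ≈ 98

d = 1/p = 1000/21.1 mas = 47.39 pc
M = m − 5 log₁₀ d + 5 = 3.23 − 5·1.6757 + 5 = -0.149
M − M_☉ = -0.149 − 4.83 = -4.979
L/L_☉ = 10^(−0.4 × -4.979) = 98.05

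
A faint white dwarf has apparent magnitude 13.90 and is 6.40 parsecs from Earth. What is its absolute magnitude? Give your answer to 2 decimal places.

M ≈ 14.87

5 log₁₀(d/10 pc) = 5 log₁₀(6.400) − 5 = -0.969
M = m − 5 log₁₀(d/10) = 13.90 + 0.969 = 14.869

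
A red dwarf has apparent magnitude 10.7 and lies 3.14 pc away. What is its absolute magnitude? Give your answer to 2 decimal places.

5 log₁₀(d/10 pc) = 5 log₁₀(3.140) − 5 = -2.515
M = m − 5 log₁₀(d/10) = 10.7 + 2.515 = 13.215

M ≈ 13.22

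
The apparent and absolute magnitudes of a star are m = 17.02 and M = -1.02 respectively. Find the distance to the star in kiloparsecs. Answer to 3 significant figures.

d ≈ 40.6 kpc

Distance modulus: m − M = 17.02 − (-1.02) = 18.040
m − M = 5 log₁₀ d − 5
log₁₀ d = (m − M)/5 + 1 = 4.6080
d = 10^4.6080 = 40550 pc
= 40.55 kpc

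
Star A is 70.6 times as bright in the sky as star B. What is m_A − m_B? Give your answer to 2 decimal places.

Pogson: Δm = −2.5 log₁₀(ratio) = −2.5 log₁₀(70.6) = −2.5 × 1.8488 = -4.622
Star A is brighter, so it has the smaller magnitude: the difference is negative.

m_A − m_B ≈ -4.62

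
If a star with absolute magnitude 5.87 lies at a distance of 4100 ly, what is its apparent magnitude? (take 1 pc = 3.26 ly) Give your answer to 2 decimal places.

m ≈ 16.37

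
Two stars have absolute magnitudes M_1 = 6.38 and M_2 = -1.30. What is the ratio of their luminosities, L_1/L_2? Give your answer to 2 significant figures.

ΔM = M_1 − M_2 = 7.68
L_1/L_2 = 10^(−0.4 ΔM) = 10^-3.072 = 8.472×10^-4

L_1/L_2 ≈ 8.5×10^-4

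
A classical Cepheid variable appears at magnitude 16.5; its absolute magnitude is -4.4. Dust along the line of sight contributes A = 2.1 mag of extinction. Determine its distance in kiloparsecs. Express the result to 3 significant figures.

d ≈ 57.5 kpc

m − M = 5 log₁₀(d/10 pc) + A  ⇒  16.5 − (-4.4) − 2.1 = 5 log₁₀(d/10)
18.800 = 5 log₁₀(d/10)
log₁₀ d = (m − M − A)/5 + 1 = 4.7600
d = 10^4.7600 = 57540 pc
= 57.54 kpc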